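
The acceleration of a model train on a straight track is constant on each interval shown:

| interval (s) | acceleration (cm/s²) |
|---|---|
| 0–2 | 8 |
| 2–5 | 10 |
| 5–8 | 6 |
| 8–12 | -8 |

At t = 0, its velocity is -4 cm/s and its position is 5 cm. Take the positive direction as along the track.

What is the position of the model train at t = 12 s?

423 cm

On each constant-a segment, Δv = aΔt and Δx = v₀Δt + ½aΔt²; chain segment to segment.
0–2 s: v starts -4 cm/s; Δx = -4·2 + ½·8·2² = 8 cm; v ends 12 cm/s.
2–5 s: v starts 12 cm/s; Δx = 12·3 + ½·10·3² = 81 cm; v ends 42 cm/s.
5–8 s: v starts 42 cm/s; Δx = 42·3 + ½·6·3² = 153 cm; v ends 60 cm/s.
8–12 s: v starts 60 cm/s; Δx = 60·4 + ½·-8·4² = 176 cm; v ends 28 cm/s.
x(12) = 5 + Σ Δx = 423 cm.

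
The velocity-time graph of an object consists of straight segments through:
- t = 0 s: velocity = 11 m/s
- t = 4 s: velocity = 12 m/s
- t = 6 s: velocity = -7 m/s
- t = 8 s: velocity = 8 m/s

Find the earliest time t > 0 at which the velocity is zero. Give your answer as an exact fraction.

v changes sign on 4–6 s (from 12 to -7); the graph is linear there, so v = 0 at t = 4 + (-12)·(6 − 4)/(-7 − 12) = 100/19 s.

t = 100/19 s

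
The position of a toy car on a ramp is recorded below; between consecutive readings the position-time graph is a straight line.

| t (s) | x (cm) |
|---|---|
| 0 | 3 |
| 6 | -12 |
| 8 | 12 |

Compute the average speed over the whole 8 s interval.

Average speed = (total path length)/(elapsed time); on a piecewise-linear x-t graph the path length is Σ|Δx|.
0–6 s: |Δx| = |-12 − 3| = 15 cm
6–8 s: |Δx| = |12 − -12| = 24 cm
Total path = 39 cm; average speed = 39/8 = 4.875 cm/s.

4.875 cm/s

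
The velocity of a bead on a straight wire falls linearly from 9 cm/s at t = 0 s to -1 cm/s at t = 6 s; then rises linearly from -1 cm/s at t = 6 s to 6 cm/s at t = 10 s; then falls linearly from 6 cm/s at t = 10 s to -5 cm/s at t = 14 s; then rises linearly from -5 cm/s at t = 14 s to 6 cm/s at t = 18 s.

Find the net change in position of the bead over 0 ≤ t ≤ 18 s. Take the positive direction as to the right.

Net displacement equals the area under the velocity-time graph (areas below the axis count negative).
0–6 s: ½(9 + -1)(6) = 24 cm
6–10 s: ½(-1 + 6)(4) = 10 cm
10–14 s: ½(6 + -5)(4) = 2 cm
14–18 s: ½(-5 + 6)(4) = 2 cm
Net displacement = 38 cm

38 cm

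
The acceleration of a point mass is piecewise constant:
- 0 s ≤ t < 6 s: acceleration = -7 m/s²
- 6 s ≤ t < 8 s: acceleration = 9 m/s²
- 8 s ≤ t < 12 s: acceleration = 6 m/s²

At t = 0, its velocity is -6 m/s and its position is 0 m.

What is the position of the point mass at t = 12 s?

-312 m

On each constant-a segment, Δv = aΔt and Δx = v₀Δt + ½aΔt²; chain segment to segment.
0–6 s: v starts -6 m/s; Δx = -6·6 + ½·-7·6² = -162 m; v ends -48 m/s.
6–8 s: v starts -48 m/s; Δx = -48·2 + ½·9·2² = -78 m; v ends -30 m/s.
8–12 s: v starts -30 m/s; Δx = -30·4 + ½·6·4² = -72 m; v ends -6 m/s.
x(12) = 0 + Σ Δx = -312 m.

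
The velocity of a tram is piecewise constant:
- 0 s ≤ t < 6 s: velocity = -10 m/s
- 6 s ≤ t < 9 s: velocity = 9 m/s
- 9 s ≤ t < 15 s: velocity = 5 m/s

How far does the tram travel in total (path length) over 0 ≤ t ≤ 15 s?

117 m

Total distance travelled is ∫|v| dt — sum the magnitudes of each area piece.
0–6 s: |-10| × 6 = 60 m
6–9 s: |9| × 3 = 27 m
9–15 s: |5| × 6 = 30 m
Total distance = 117 m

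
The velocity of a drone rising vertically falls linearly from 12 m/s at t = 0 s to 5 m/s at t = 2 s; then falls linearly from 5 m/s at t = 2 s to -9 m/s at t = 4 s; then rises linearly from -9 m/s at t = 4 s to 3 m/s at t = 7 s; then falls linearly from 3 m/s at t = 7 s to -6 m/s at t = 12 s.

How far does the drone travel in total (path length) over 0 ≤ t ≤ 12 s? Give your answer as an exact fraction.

1353/28 m

Total distance travelled is ∫|v| dt — sum the magnitudes of each area piece.
0–2 s: |½(12 + 5)(2)| = 17 m
2–4 s: v = 0 at t = 19/7 s; triangle areas 25/14 + 81/14 = 53/7 m
4–7 s: v = 0 at t = 6.25 s; triangle areas 10.125 + 1.125 = 11.25 m
7–12 s: v = 0 at t = 26/3 s; triangle areas 2.5 + 10 = 12.5 m
Total distance = 1353/28 m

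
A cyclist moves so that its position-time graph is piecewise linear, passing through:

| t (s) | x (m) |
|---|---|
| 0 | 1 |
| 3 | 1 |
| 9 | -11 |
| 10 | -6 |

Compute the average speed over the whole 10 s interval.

Average speed = (total path length)/(elapsed time); on a piecewise-linear x-t graph the path length is Σ|Δx|.
0–3 s: |Δx| = |1 − 1| = 0 m
3–9 s: |Δx| = |-11 − 1| = 12 m
9–10 s: |Δx| = |-6 − -11| = 5 m
Total path = 17 m; average speed = 17/10 = 1.7 m/s.

1.7 m/s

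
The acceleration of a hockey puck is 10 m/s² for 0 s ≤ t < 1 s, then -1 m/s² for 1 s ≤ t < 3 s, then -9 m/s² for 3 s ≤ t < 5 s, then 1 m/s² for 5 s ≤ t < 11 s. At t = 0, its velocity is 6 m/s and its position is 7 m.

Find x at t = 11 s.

52 m

On each constant-a segment, Δv = aΔt and Δx = v₀Δt + ½aΔt²; chain segment to segment.
0–1 s: v starts 6 m/s; Δx = 6·1 + ½·10·1² = 11 m; v ends 16 m/s.
1–3 s: v starts 16 m/s; Δx = 16·2 + ½·-1·2² = 30 m; v ends 14 m/s.
3–5 s: v starts 14 m/s; Δx = 14·2 + ½·-9·2² = 10 m; v ends -4 m/s.
5–11 s: v starts -4 m/s; Δx = -4·6 + ½·1·6² = -6 m; v ends 2 m/s.
x(11) = 7 + Σ Δx = 52 m.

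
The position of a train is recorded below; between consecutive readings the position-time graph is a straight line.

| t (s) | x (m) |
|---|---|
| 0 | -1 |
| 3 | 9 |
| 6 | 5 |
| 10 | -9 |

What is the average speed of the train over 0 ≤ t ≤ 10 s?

2.8 m/s

Average speed = (total path length)/(elapsed time); on a piecewise-linear x-t graph the path length is Σ|Δx|.
0–3 s: |Δx| = |9 − -1| = 10 m
3–6 s: |Δx| = |5 − 9| = 4 m
6–10 s: |Δx| = |-9 − 5| = 14 m
Total path = 28 m; average speed = 28/10 = 2.8 m/s.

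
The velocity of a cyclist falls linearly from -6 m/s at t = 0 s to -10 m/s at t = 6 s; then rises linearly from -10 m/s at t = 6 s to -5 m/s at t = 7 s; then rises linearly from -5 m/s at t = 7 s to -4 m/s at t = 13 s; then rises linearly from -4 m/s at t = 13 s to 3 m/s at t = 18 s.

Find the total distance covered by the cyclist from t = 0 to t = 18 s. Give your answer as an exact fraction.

640/7 m

Total distance travelled is ∫|v| dt — sum the magnitudes of each area piece.
0–6 s: |½(-6 + -10)(6)| = 48 m
6–7 s: |½(-10 + -5)(1)| = 7.5 m
7–13 s: |½(-5 + -4)(6)| = 27 m
13–18 s: v = 0 at t = 111/7 s; triangle areas 40/7 + 45/14 = 125/14 m
Total distance = 640/7 m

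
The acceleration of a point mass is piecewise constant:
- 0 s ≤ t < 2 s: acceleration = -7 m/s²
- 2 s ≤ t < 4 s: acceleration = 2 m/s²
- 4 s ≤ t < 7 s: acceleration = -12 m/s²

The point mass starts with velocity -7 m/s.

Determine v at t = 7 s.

Δv equals the area under the a-t graph; then v = v₀ + Δv.
0–2 s: -7 × 2 = -14 m/s
2–4 s: 2 × 2 = 4 m/s
4–7 s: -12 × 3 = -36 m/s
Δv = -46 m/s, so v(7) = -7 + (-46) = -53 m/s.

-53 m/s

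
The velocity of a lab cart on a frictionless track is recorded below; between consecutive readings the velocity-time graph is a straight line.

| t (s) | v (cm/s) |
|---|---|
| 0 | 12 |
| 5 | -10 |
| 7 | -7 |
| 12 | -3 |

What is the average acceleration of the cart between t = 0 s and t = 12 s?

-1.25 cm/s²

Average acceleration = Δv/Δt = (-3 − 12)/(12 − 0) = -1.25 cm/s².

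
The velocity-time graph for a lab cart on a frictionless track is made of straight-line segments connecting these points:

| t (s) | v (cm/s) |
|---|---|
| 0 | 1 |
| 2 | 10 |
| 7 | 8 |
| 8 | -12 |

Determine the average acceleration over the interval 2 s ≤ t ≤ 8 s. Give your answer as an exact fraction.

-11/3 cm/s²

Average acceleration = Δv/Δt = (-12 − 10)/(8 − 2) = -11/3 cm/s².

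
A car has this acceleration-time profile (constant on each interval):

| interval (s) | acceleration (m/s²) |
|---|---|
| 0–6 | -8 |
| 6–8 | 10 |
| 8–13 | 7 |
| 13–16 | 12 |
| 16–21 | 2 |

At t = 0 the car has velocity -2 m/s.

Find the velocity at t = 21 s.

51 m/s

Δv equals the area under the a-t graph; then v = v₀ + Δv.
0–6 s: -8 × 6 = -48 m/s
6–8 s: 10 × 2 = 20 m/s
8–13 s: 7 × 5 = 35 m/s
13–16 s: 12 × 3 = 36 m/s
16–21 s: 2 × 5 = 10 m/s
Δv = 53 m/s, so v(21) = -2 + (53) = 51 m/s.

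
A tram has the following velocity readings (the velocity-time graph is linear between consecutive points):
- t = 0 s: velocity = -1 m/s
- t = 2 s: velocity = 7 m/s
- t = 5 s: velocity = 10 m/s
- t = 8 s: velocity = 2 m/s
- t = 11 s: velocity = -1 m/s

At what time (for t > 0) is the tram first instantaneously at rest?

v changes sign on 0–2 s (from -1 to 7); the graph is linear there, so v = 0 at t = 0 + (1)·(2 − 0)/(7 − -1) = 0.25 s.

t = 0.25 s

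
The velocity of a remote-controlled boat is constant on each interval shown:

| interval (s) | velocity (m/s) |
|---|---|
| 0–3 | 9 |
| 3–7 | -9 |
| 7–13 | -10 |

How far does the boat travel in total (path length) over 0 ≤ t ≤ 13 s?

123 m

Total distance travelled is ∫|v| dt — sum the magnitudes of each area piece.
0–3 s: |9| × 3 = 27 m
3–7 s: |-9| × 4 = 36 m
7–13 s: |-10| × 6 = 60 m
Total distance = 123 m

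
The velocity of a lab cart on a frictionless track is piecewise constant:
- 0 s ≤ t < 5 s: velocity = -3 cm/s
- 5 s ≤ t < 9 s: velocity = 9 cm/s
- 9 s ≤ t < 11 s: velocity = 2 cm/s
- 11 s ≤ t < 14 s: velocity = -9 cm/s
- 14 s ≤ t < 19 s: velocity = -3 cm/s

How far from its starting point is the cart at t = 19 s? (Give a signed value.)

Net displacement equals the area under the velocity-time graph (areas below the axis count negative).
0–5 s: -3 × 5 = -15 cm
5–9 s: 9 × 4 = 36 cm
9–11 s: 2 × 2 = 4 cm
11–14 s: -9 × 3 = -27 cm
14–19 s: -3 × 5 = -15 cm
Net displacement = -17 cm

-17 cm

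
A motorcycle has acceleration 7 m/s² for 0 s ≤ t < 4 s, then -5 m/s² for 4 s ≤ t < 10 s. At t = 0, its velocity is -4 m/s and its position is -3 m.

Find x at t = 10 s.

91 m

On each constant-a segment, Δv = aΔt and Δx = v₀Δt + ½aΔt²; chain segment to segment.
0–4 s: v starts -4 m/s; Δx = -4·4 + ½·7·4² = 40 m; v ends 24 m/s.
4–10 s: v starts 24 m/s; Δx = 24·6 + ½·-5·6² = 54 m; v ends -6 m/s.
x(10) = -3 + Σ Δx = 91 m.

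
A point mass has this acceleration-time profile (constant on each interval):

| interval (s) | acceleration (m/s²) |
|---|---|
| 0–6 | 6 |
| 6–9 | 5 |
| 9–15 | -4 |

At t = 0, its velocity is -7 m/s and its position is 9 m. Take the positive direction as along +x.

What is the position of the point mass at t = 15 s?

On each constant-a segment, Δv = aΔt and Δx = v₀Δt + ½aΔt²; chain segment to segment.
0–6 s: v starts -7 m/s; Δx = -7·6 + ½·6·6² = 66 m; v ends 29 m/s.
6–9 s: v starts 29 m/s; Δx = 29·3 + ½·5·3² = 109.5 m; v ends 44 m/s.
9–15 s: v starts 44 m/s; Δx = 44·6 + ½·-4·6² = 192 m; v ends 20 m/s.
x(15) = 9 + Σ Δx = 376.5 m.

376.5 m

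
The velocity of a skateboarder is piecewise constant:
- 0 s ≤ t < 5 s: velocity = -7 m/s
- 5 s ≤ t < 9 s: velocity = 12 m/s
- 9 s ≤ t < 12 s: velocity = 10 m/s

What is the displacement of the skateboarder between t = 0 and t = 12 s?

43 m

Displacement is the signed area under the v-t curve.
0–5 s: -7 × 5 = -35 m
5–9 s: 12 × 4 = 48 m
9–12 s: 10 × 3 = 30 m
Net displacement = 43 m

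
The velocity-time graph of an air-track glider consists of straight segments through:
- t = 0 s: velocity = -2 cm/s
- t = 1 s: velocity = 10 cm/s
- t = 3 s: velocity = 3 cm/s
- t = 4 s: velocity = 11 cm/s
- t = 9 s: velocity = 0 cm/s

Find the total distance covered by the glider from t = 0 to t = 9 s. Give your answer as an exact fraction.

Distance (not displacement) is the total path length: add the absolute areas under v-t.
0–1 s: v = 0 at t = 1/6 s; triangle areas 1/6 + 25/6 = 13/3 cm
1–3 s: |½(10 + 3)(2)| = 13 cm
3–4 s: |½(3 + 11)(1)| = 7 cm
4–9 s: |½(11 + 0)(5)| = 27.5 cm
Total distance = 311/6 cm

311/6 cm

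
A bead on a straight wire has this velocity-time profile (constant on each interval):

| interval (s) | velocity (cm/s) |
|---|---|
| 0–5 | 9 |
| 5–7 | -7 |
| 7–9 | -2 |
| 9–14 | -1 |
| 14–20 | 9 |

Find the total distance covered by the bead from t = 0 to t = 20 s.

122 cm

Distance (not displacement) is the total path length: add the absolute areas under v-t.
0–5 s: |9| × 5 = 45 cm
5–7 s: |-7| × 2 = 14 cm
7–9 s: |-2| × 2 = 4 cm
9–14 s: |-1| × 5 = 5 cm
14–20 s: |9| × 6 = 54 cm
Total distance = 122 cm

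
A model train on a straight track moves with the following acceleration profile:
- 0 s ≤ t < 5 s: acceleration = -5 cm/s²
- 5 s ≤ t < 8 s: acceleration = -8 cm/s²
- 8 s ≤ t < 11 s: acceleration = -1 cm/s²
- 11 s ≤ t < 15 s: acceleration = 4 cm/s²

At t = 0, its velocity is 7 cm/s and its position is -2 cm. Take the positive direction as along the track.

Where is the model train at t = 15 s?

On each constant-a segment, Δv = aΔt and Δx = v₀Δt + ½aΔt²; chain segment to segment.
0–5 s: v starts 7 cm/s; Δx = 7·5 + ½·-5·5² = -27.5 cm; v ends -18 cm/s.
5–8 s: v starts -18 cm/s; Δx = -18·3 + ½·-8·3² = -90 cm; v ends -42 cm/s.
8–11 s: v starts -42 cm/s; Δx = -42·3 + ½·-1·3² = -130.5 cm; v ends -45 cm/s.
11–15 s: v starts -45 cm/s; Δx = -45·4 + ½·4·4² = -148 cm; v ends -29 cm/s.
x(15) = -2 + Σ Δx = -398 cm.

-398 cm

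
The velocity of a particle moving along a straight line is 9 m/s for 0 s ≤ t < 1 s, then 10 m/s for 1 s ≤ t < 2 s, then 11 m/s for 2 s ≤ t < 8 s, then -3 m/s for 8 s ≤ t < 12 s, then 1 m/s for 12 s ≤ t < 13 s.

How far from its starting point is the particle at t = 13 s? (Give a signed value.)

Net displacement equals the area under the velocity-time graph (areas below the axis count negative).
0–1 s: 9 × 1 = 9 m
1–2 s: 10 × 1 = 10 m
2–8 s: 11 × 6 = 66 m
8–12 s: -3 × 4 = -12 m
12–13 s: 1 × 1 = 1 m
Net displacement = 74 m

74 m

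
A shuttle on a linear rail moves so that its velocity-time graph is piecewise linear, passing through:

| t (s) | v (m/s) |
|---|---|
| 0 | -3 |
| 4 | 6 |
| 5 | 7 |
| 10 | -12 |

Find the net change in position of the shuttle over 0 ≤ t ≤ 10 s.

Displacement is the signed area under the v-t curve.
0–4 s: ½(-3 + 6)(4) = 6 m
4–5 s: ½(6 + 7)(1) = 6.5 m
5–10 s: ½(7 + -12)(5) = -12.5 m
Net displacement = 0 m

0 m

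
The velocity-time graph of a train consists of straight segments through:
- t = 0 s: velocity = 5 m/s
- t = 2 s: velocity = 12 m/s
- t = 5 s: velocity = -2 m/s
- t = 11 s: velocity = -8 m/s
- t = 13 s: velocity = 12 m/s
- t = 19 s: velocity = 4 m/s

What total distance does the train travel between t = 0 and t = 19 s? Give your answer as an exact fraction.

4244/35 m

Distance (not displacement) is the total path length: add the absolute areas under v-t.
0–2 s: |½(5 + 12)(2)| = 17 m
2–5 s: v = 0 at t = 32/7 s; triangle areas 108/7 + 3/7 = 111/7 m
5–11 s: |½(-2 + -8)(6)| = 30 m
11–13 s: v = 0 at t = 11.8 s; triangle areas 3.2 + 7.2 = 10.4 m
13–19 s: |½(12 + 4)(6)| = 48 m
Total distance = 4244/35 m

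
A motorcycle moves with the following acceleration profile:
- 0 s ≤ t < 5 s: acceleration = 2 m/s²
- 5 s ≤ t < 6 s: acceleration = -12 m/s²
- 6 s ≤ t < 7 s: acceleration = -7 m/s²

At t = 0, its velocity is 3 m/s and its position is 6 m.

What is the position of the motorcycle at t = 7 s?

50.5 m

On each constant-a segment, Δv = aΔt and Δx = v₀Δt + ½aΔt²; chain segment to segment.
0–5 s: v starts 3 m/s; Δx = 3·5 + ½·2·5² = 40 m; v ends 13 m/s.
5–6 s: v starts 13 m/s; Δx = 13·1 + ½·-12·1² = 7 m; v ends 1 m/s.
6–7 s: v starts 1 m/s; Δx = 1·1 + ½·-7·1² = -2.5 m; v ends -6 m/s.
x(7) = 6 + Σ Δx = 50.5 m.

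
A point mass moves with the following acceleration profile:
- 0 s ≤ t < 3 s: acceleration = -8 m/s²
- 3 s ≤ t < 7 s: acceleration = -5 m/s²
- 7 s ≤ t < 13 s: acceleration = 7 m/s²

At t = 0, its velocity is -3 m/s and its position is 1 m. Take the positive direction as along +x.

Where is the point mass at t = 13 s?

On each constant-a segment, Δv = aΔt and Δx = v₀Δt + ½aΔt²; chain segment to segment.
0–3 s: v starts -3 m/s; Δx = -3·3 + ½·-8·3² = -45 m; v ends -27 m/s.
3–7 s: v starts -27 m/s; Δx = -27·4 + ½·-5·4² = -148 m; v ends -47 m/s.
7–13 s: v starts -47 m/s; Δx = -47·6 + ½·7·6² = -156 m; v ends -5 m/s.
x(13) = 1 + Σ Δx = -348 m.

-348 m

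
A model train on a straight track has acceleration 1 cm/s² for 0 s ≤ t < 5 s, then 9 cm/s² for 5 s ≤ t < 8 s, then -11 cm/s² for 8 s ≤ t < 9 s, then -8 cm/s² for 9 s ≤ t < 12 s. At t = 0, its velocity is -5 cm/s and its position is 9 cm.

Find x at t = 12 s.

On each constant-a segment, Δv = aΔt and Δx = v₀Δt + ½aΔt²; chain segment to segment.
0–5 s: v starts -5 cm/s; Δx = -5·5 + ½·1·5² = -12.5 cm; v ends 0 cm/s.
5–8 s: v starts 0 cm/s; Δx = 0·3 + ½·9·3² = 40.5 cm; v ends 27 cm/s.
8–9 s: v starts 27 cm/s; Δx = 27·1 + ½·-11·1² = 21.5 cm; v ends 16 cm/s.
9–12 s: v starts 16 cm/s; Δx = 16·3 + ½·-8·3² = 12 cm; v ends -8 cm/s.
x(12) = 9 + Σ Δx = 70.5 cm.

70.5 cm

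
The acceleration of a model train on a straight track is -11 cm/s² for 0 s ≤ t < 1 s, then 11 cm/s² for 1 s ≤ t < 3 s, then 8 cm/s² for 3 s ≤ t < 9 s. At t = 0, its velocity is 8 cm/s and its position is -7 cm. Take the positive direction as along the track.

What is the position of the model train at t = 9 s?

269.5 cm

On each constant-a segment, Δv = aΔt and Δx = v₀Δt + ½aΔt²; chain segment to segment.
0–1 s: v starts 8 cm/s; Δx = 8·1 + ½·-11·1² = 2.5 cm; v ends -3 cm/s.
1–3 s: v starts -3 cm/s; Δx = -3·2 + ½·11·2² = 16 cm; v ends 19 cm/s.
3–9 s: v starts 19 cm/s; Δx = 19·6 + ½·8·6² = 258 cm; v ends 67 cm/s.
x(9) = -7 + Σ Δx = 269.5 cm.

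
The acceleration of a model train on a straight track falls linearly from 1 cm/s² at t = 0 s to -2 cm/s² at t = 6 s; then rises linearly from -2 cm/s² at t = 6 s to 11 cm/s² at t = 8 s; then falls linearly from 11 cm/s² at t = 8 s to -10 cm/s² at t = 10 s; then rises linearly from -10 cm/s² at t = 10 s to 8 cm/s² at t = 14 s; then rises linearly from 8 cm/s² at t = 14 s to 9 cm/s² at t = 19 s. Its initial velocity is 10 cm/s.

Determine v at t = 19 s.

55.5 cm/s

Δv equals the area under the a-t graph; then v = v₀ + Δv.
0–6 s: ½(1 + -2)(6) = -3 cm/s
6–8 s: ½(-2 + 11)(2) = 9 cm/s
8–10 s: ½(11 + -10)(2) = 1 cm/s
10–14 s: ½(-10 + 8)(4) = -4 cm/s
14–19 s: ½(8 + 9)(5) = 42.5 cm/s
Δv = 45.5 cm/s, so v(19) = 10 + (45.5) = 55.5 cm/s.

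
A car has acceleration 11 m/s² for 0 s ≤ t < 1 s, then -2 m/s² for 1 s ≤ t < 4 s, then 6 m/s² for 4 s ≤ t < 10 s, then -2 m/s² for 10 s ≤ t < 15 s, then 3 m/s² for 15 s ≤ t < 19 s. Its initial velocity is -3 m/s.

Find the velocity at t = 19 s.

40 m/s

Δv equals the area under the a-t graph; then v = v₀ + Δv.
0–1 s: 11 × 1 = 11 m/s
1–4 s: -2 × 3 = -6 m/s
4–10 s: 6 × 6 = 36 m/s
10–15 s: -2 × 5 = -10 m/s
15–19 s: 3 × 4 = 12 m/s
Δv = 43 m/s, so v(19) = -3 + (43) = 40 m/s.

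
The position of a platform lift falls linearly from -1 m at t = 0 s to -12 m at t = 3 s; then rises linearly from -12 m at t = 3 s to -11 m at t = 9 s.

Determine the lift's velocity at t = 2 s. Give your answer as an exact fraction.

Velocity is the slope of the x-t graph on 0–3 s: (-12 − -1)/(3 − 0) = -11/3 m/s.

-11/3 m/s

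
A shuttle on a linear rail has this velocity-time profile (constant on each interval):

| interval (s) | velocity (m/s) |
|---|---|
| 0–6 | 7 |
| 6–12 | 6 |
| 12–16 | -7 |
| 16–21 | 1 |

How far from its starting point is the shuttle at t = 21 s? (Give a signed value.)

55 m

Net displacement equals the area under the velocity-time graph (areas below the axis count negative).
0–6 s: 7 × 6 = 42 m
6–12 s: 6 × 6 = 36 m
12–16 s: -7 × 4 = -28 m
16–21 s: 1 × 5 = 5 m
Net displacement = 55 m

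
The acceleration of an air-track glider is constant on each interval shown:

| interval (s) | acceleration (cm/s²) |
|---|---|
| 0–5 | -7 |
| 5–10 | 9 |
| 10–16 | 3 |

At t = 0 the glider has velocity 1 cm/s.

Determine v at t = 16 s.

29 cm/s

Δv equals the area under the a-t graph; then v = v₀ + Δv.
0–5 s: -7 × 5 = -35 cm/s
5–10 s: 9 × 5 = 45 cm/s
10–16 s: 3 × 6 = 18 cm/s
Δv = 28 cm/s, so v(16) = 1 + (28) = 29 cm/s.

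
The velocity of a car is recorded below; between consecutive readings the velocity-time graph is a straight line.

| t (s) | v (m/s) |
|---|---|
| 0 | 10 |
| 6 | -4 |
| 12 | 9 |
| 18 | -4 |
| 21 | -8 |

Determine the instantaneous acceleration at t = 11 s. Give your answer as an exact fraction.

Acceleration is the slope of the v-t graph on 6–12 s: (9 − -4)/(12 − 6) = 13/6 m/s².

13/6 m/s²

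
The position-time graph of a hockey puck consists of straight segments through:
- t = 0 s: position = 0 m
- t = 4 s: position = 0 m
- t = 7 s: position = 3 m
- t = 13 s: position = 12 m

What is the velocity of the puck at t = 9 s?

1.5 m/s

Velocity is the slope of the x-t graph on 7–13 s: (12 − 3)/(13 − 7) = 1.5 m/s.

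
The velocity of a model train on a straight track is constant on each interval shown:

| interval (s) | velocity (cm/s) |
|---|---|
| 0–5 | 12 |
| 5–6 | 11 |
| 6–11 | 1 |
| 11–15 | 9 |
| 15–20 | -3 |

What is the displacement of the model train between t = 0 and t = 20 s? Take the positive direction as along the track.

Net displacement equals the area under the velocity-time graph (areas below the axis count negative).
0–5 s: 12 × 5 = 60 cm
5–6 s: 11 × 1 = 11 cm
6–11 s: 1 × 5 = 5 cm
11–15 s: 9 × 4 = 36 cm
15–20 s: -3 × 5 = -15 cm
Net displacement = 97 cm

97 cm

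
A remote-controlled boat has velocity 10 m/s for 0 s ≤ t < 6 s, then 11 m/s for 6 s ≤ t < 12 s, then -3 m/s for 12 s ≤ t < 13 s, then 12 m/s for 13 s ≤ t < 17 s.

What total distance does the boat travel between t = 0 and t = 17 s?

Total distance travelled is ∫|v| dt — sum the magnitudes of each area piece.
0–6 s: |10| × 6 = 60 m
6–12 s: |11| × 6 = 66 m
12–13 s: |-3| × 1 = 3 m
13–17 s: |12| × 4 = 48 m
Total distance = 177 m

177 m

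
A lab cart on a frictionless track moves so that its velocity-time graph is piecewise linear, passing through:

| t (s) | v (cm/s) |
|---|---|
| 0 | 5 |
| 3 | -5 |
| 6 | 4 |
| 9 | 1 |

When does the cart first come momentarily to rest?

t = 1.5 s

v changes sign on 0–3 s (from 5 to -5); the graph is linear there, so v = 0 at t = 0 + (-5)·(3 − 0)/(-5 − 5) = 1.5 s.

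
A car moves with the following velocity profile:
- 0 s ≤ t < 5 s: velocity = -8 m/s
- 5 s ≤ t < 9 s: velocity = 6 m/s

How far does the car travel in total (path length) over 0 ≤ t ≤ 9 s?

Distance (not displacement) is the total path length: add the absolute areas under v-t.
0–5 s: |-8| × 5 = 40 m
5–9 s: |6| × 4 = 24 m
Total distance = 64 m

64 m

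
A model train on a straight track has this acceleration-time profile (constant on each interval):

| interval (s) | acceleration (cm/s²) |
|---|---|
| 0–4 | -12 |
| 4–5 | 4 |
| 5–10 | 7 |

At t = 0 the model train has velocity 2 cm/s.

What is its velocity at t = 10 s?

-7 cm/s

Δv equals the area under the a-t graph; then v = v₀ + Δv.
0–4 s: -12 × 4 = -48 cm/s
4–5 s: 4 × 1 = 4 cm/s
5–10 s: 7 × 5 = 35 cm/s
Δv = -9 cm/s, so v(10) = 2 + (-9) = -7 cm/s.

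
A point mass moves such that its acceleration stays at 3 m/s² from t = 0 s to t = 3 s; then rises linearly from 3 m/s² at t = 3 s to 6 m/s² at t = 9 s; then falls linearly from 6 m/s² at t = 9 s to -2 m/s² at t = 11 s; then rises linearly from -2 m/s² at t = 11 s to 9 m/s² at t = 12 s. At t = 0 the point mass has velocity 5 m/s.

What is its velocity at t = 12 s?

Δv equals the area under the a-t graph; then v = v₀ + Δv.
0–3 s: 3 × 3 = 9 m/s
3–9 s: ½(3 + 6)(6) = 27 m/s
9–11 s: ½(6 + -2)(2) = 4 m/s
11–12 s: ½(-2 + 9)(1) = 3.5 m/s
Δv = 43.5 m/s, so v(12) = 5 + (43.5) = 48.5 m/s.

48.5 m/s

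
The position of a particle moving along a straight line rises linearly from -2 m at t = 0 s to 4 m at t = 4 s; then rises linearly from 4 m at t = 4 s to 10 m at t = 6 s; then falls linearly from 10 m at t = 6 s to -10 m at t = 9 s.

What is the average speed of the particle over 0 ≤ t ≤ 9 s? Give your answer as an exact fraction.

32/9 m/s

Average speed = (total path length)/(elapsed time); on a piecewise-linear x-t graph the path length is Σ|Δx|.
0–4 s: |Δx| = |4 − -2| = 6 m
4–6 s: |Δx| = |10 − 4| = 6 m
6–9 s: |Δx| = |-10 − 10| = 20 m
Total path = 32 m; average speed = 32/9 = 32/9 m/s.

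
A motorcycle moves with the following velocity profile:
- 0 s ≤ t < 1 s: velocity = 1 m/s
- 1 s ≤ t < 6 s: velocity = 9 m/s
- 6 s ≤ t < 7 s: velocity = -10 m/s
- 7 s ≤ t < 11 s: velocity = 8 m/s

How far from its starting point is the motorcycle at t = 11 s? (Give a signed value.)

68 m

Net displacement equals the area under the velocity-time graph (areas below the axis count negative).
0–1 s: 1 × 1 = 1 m
1–6 s: 9 × 5 = 45 m
6–7 s: -10 × 1 = -10 m
7–11 s: 8 × 4 = 32 m
Net displacement = 68 m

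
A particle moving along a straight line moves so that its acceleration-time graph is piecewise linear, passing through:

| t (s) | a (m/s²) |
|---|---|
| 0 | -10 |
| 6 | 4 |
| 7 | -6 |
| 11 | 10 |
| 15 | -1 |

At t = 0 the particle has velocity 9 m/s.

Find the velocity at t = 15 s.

16 m/s

Δv equals the area under the a-t graph; then v = v₀ + Δv.
0–6 s: ½(-10 + 4)(6) = -18 m/s
6–7 s: ½(4 + -6)(1) = -1 m/s
7–11 s: ½(-6 + 10)(4) = 8 m/s
11–15 s: ½(10 + -1)(4) = 18 m/s
Δv = 7 m/s, so v(15) = 9 + (7) = 16 m/s.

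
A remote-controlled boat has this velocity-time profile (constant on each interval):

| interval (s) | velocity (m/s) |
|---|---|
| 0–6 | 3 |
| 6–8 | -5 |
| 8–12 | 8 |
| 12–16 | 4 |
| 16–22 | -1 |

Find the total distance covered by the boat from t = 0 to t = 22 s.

Distance (not displacement) is the total path length: add the absolute areas under v-t.
0–6 s: |3| × 6 = 18 m
6–8 s: |-5| × 2 = 10 m
8–12 s: |8| × 4 = 32 m
12–16 s: |4| × 4 = 16 m
16–22 s: |-1| × 6 = 6 m
Total distance = 82 m

82 m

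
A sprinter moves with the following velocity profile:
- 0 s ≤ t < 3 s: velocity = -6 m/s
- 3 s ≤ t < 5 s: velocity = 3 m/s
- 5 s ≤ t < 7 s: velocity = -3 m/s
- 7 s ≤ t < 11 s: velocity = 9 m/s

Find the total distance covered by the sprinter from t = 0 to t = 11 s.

Total distance travelled is ∫|v| dt — sum the magnitudes of each area piece.
0–3 s: |-6| × 3 = 18 m
3–5 s: |3| × 2 = 6 m
5–7 s: |-3| × 2 = 6 m
7–11 s: |9| × 4 = 36 m
Total distance = 66 m

66 m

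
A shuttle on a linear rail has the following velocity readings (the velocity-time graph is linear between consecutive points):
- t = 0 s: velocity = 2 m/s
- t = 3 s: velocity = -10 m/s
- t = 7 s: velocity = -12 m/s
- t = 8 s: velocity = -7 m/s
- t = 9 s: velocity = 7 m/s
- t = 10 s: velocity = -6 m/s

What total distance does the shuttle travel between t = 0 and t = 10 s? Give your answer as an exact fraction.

Distance (not displacement) is the total path length: add the absolute areas under v-t.
0–3 s: v = 0 at t = 0.5 s; triangle areas 0.5 + 12.5 = 13 m
3–7 s: |½(-10 + -12)(4)| = 44 m
7–8 s: |½(-12 + -7)(1)| = 9.5 m
8–9 s: v = 0 at t = 8.5 s; triangle areas 1.75 + 1.75 = 3.5 m
9–10 s: v = 0 at t = 124/13 s; triangle areas 49/26 + 18/13 = 85/26 m
Total distance = 1905/26 m

1905/26 m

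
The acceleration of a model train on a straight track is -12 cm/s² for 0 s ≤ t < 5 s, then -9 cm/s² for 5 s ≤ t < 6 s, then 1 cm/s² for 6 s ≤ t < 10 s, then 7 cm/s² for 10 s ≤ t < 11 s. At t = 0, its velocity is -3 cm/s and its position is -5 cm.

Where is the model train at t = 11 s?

On each constant-a segment, Δv = aΔt and Δx = v₀Δt + ½aΔt²; chain segment to segment.
0–5 s: v starts -3 cm/s; Δx = -3·5 + ½·-12·5² = -165 cm; v ends -63 cm/s.
5–6 s: v starts -63 cm/s; Δx = -63·1 + ½·-9·1² = -67.5 cm; v ends -72 cm/s.
6–10 s: v starts -72 cm/s; Δx = -72·4 + ½·1·4² = -280 cm; v ends -68 cm/s.
10–11 s: v starts -68 cm/s; Δx = -68·1 + ½·7·1² = -64.5 cm; v ends -61 cm/s.
x(11) = -5 + Σ Δx = -582 cm.

-582 cm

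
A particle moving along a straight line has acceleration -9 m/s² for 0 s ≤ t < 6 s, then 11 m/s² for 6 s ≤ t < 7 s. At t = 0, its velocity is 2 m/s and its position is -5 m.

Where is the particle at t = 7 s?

On each constant-a segment, Δv = aΔt and Δx = v₀Δt + ½aΔt²; chain segment to segment.
0–6 s: v starts 2 m/s; Δx = 2·6 + ½·-9·6² = -150 m; v ends -52 m/s.
6–7 s: v starts -52 m/s; Δx = -52·1 + ½·11·1² = -46.5 m; v ends -41 m/s.
x(7) = -5 + Σ Δx = -201.5 m.

-201.5 m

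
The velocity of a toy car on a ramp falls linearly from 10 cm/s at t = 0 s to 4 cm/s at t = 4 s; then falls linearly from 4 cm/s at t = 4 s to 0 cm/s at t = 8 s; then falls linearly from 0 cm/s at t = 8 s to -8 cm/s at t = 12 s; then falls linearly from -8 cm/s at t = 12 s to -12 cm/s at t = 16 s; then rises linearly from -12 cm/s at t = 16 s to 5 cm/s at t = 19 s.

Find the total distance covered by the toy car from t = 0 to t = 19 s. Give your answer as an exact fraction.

3635/34 cm

Distance (not displacement) is the total path length: add the absolute areas under v-t.
0–4 s: |½(10 + 4)(4)| = 28 cm
4–8 s: |½(4 + 0)(4)| = 8 cm
8–12 s: |½(0 + -8)(4)| = 16 cm
12–16 s: |½(-8 + -12)(4)| = 40 cm
16–19 s: v = 0 at t = 308/17 s; triangle areas 216/17 + 75/34 = 507/34 cm
Total distance = 3635/34 cm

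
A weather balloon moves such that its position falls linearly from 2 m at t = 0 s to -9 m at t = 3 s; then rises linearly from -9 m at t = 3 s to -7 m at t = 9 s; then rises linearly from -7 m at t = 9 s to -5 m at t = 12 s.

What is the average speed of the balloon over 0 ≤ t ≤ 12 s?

Average speed = (total path length)/(elapsed time); on a piecewise-linear x-t graph the path length is Σ|Δx|.
0–3 s: |Δx| = |-9 − 2| = 11 m
3–9 s: |Δx| = |-7 − -9| = 2 m
9–12 s: |Δx| = |-5 − -7| = 2 m
Total path = 15 m; average speed = 15/12 = 1.25 m/s.

1.25 m/s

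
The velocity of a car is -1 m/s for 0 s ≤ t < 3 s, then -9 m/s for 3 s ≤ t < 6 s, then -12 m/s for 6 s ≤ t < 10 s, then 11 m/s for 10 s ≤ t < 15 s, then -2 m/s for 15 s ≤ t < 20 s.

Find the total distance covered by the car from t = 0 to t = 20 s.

143 m

Distance (not displacement) is the total path length: add the absolute areas under v-t.
0–3 s: |-1| × 3 = 3 m
3–6 s: |-9| × 3 = 27 m
6–10 s: |-12| × 4 = 48 m
10–15 s: |11| × 5 = 55 m
15–20 s: |-2| × 5 = 10 m
Total distance = 143 m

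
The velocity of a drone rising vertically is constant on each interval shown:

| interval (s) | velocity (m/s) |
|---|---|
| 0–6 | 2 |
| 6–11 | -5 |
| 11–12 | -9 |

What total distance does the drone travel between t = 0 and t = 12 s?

Distance (not displacement) is the total path length: add the absolute areas under v-t.
0–6 s: |2| × 6 = 12 m
6–11 s: |-5| × 5 = 25 m
11–12 s: |-9| × 1 = 9 m
Total distance = 46 m

46 m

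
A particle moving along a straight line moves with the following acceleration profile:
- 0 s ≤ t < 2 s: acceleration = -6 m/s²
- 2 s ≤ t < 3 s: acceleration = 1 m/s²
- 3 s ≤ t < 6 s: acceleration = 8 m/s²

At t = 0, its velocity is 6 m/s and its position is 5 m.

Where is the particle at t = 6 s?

On each constant-a segment, Δv = aΔt and Δx = v₀Δt + ½aΔt²; chain segment to segment.
0–2 s: v starts 6 m/s; Δx = 6·2 + ½·-6·2² = 0 m; v ends -6 m/s.
2–3 s: v starts -6 m/s; Δx = -6·1 + ½·1·1² = -5.5 m; v ends -5 m/s.
3–6 s: v starts -5 m/s; Δx = -5·3 + ½·8·3² = 21 m; v ends 19 m/s.
x(6) = 5 + Σ Δx = 20.5 m.

20.5 m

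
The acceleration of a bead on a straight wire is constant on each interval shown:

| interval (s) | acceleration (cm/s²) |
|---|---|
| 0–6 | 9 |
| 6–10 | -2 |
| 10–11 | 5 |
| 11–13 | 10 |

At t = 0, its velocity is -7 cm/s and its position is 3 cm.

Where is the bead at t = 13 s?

444.5 cm

On each constant-a segment, Δv = aΔt and Δx = v₀Δt + ½aΔt²; chain segment to segment.
0–6 s: v starts -7 cm/s; Δx = -7·6 + ½·9·6² = 120 cm; v ends 47 cm/s.
6–10 s: v starts 47 cm/s; Δx = 47·4 + ½·-2·4² = 172 cm; v ends 39 cm/s.
10–11 s: v starts 39 cm/s; Δx = 39·1 + ½·5·1² = 41.5 cm; v ends 44 cm/s.
11–13 s: v starts 44 cm/s; Δx = 44·2 + ½·10·2² = 108 cm; v ends 64 cm/s.
x(13) = 3 + Σ Δx = 444.5 cm.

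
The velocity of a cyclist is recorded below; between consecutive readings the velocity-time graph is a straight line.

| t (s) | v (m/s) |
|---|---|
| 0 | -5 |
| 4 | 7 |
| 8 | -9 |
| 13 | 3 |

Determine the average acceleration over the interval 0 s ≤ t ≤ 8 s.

Average acceleration = Δv/Δt = (-9 − -5)/(8 − 0) = -0.5 m/s².

-0.5 m/s²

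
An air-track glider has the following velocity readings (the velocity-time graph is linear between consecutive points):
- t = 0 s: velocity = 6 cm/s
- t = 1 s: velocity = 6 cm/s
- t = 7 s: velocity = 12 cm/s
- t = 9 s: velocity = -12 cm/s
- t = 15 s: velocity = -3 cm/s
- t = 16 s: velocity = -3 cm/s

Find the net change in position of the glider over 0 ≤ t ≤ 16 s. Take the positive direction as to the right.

Displacement is the signed area under the v-t curve.
0–1 s: 6 × 1 = 6 cm
1–7 s: ½(6 + 12)(6) = 54 cm
7–9 s: ½(12 + -12)(2) = 0 cm
9–15 s: ½(-12 + -3)(6) = -45 cm
15–16 s: -3 × 1 = -3 cm
Net displacement = 12 cm

12 cm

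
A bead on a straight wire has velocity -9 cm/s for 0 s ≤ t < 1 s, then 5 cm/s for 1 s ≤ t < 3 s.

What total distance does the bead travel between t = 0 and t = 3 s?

19 cm

Distance (not displacement) is the total path length: add the absolute areas under v-t.
0–1 s: |-9| × 1 = 9 cm
1–3 s: |5| × 2 = 10 cm
Total distance = 19 cm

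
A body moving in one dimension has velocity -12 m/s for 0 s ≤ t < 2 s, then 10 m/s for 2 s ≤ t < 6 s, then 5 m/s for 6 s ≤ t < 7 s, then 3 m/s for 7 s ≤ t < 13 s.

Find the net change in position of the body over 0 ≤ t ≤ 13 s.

Displacement is the signed area under the v-t curve.
0–2 s: -12 × 2 = -24 m
2–6 s: 10 × 4 = 40 m
6–7 s: 5 × 1 = 5 m
7–13 s: 3 × 6 = 18 m
Net displacement = 39 m

39 m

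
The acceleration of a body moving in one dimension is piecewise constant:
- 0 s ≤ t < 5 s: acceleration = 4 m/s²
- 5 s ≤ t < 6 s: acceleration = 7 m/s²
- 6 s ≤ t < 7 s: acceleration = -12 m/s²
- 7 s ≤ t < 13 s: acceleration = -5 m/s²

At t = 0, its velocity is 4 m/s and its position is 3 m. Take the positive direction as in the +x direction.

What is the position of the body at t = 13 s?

On each constant-a segment, Δv = aΔt and Δx = v₀Δt + ½aΔt²; chain segment to segment.
0–5 s: v starts 4 m/s; Δx = 4·5 + ½·4·5² = 70 m; v ends 24 m/s.
5–6 s: v starts 24 m/s; Δx = 24·1 + ½·7·1² = 27.5 m; v ends 31 m/s.
6–7 s: v starts 31 m/s; Δx = 31·1 + ½·-12·1² = 25 m; v ends 19 m/s.
7–13 s: v starts 19 m/s; Δx = 19·6 + ½·-5·6² = 24 m; v ends -11 m/s.
x(13) = 3 + Σ Δx = 149.5 m.

149.5 m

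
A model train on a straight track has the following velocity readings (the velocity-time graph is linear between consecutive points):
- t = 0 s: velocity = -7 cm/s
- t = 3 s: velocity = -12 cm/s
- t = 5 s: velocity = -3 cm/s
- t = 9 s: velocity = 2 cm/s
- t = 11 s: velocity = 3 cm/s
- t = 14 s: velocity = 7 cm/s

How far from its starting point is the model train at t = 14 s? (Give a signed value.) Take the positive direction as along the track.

-25.5 cm

Net displacement equals the area under the velocity-time graph (areas below the axis count negative).
0–3 s: ½(-7 + -12)(3) = -28.5 cm
3–5 s: ½(-12 + -3)(2) = -15 cm
5–9 s: ½(-3 + 2)(4) = -2 cm
9–11 s: ½(2 + 3)(2) = 5 cm
11–14 s: ½(3 + 7)(3) = 15 cm
Net displacement = -25.5 cm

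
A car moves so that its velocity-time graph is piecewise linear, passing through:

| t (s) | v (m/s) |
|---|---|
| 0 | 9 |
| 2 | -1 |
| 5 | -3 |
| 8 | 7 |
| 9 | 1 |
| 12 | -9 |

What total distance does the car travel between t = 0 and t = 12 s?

39.2 m

Distance (not displacement) is the total path length: add the absolute areas under v-t.
0–2 s: v = 0 at t = 1.8 s; triangle areas 8.1 + 0.1 = 8.2 m
2–5 s: |½(-1 + -3)(3)| = 6 m
5–8 s: v = 0 at t = 5.9 s; triangle areas 1.35 + 7.35 = 8.7 m
8–9 s: |½(7 + 1)(1)| = 4 m
9–12 s: v = 0 at t = 9.3 s; triangle areas 0.15 + 12.15 = 12.3 m
Total distance = 39.2 m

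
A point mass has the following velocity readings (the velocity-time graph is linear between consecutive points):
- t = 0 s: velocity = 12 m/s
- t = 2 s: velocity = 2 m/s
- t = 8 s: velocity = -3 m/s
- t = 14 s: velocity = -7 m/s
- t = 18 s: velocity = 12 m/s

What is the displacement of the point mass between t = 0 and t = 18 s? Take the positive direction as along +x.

Displacement is the signed area under the v-t curve.
0–2 s: ½(12 + 2)(2) = 14 m
2–8 s: ½(2 + -3)(6) = -3 m
8–14 s: ½(-3 + -7)(6) = -30 m
14–18 s: ½(-7 + 12)(4) = 10 m
Net displacement = -9 m

-9 m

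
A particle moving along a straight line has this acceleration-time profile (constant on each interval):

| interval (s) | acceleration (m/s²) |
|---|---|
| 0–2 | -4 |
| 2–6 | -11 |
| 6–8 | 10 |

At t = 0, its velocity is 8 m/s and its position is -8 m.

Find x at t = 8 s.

On each constant-a segment, Δv = aΔt and Δx = v₀Δt + ½aΔt²; chain segment to segment.
0–2 s: v starts 8 m/s; Δx = 8·2 + ½·-4·2² = 8 m; v ends 0 m/s.
2–6 s: v starts 0 m/s; Δx = 0·4 + ½·-11·4² = -88 m; v ends -44 m/s.
6–8 s: v starts -44 m/s; Δx = -44·2 + ½·10·2² = -68 m; v ends -24 m/s.
x(8) = -8 + Σ Δx = -156 m.

-156 m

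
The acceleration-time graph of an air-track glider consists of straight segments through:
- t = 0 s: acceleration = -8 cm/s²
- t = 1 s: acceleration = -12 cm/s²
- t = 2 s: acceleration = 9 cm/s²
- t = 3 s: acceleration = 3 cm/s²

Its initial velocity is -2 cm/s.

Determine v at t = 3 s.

Δv equals the area under the a-t graph; then v = v₀ + Δv.
0–1 s: ½(-8 + -12)(1) = -10 cm/s
1–2 s: ½(-12 + 9)(1) = -1.5 cm/s
2–3 s: ½(9 + 3)(1) = 6 cm/s
Δv = -5.5 cm/s, so v(3) = -2 + (-5.5) = -7.5 cm/s.

-7.5 cm/s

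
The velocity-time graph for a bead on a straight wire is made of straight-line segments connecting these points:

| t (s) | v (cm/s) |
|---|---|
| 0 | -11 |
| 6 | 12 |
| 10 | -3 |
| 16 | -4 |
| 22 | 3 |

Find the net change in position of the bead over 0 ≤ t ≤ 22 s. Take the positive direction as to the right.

-3 cm

Net displacement equals the area under the velocity-time graph (areas below the axis count negative).
0–6 s: ½(-11 + 12)(6) = 3 cm
6–10 s: ½(12 + -3)(4) = 18 cm
10–16 s: ½(-3 + -4)(6) = -21 cm
16–22 s: ½(-4 + 3)(6) = -3 cm
Net displacement = -3 cm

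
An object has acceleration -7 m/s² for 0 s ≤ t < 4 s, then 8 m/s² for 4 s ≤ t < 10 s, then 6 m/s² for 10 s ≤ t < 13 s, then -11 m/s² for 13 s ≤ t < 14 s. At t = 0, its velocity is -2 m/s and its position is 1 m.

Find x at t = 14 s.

On each constant-a segment, Δv = aΔt and Δx = v₀Δt + ½aΔt²; chain segment to segment.
0–4 s: v starts -2 m/s; Δx = -2·4 + ½·-7·4² = -64 m; v ends -30 m/s.
4–10 s: v starts -30 m/s; Δx = -30·6 + ½·8·6² = -36 m; v ends 18 m/s.
10–13 s: v starts 18 m/s; Δx = 18·3 + ½·6·3² = 81 m; v ends 36 m/s.
13–14 s: v starts 36 m/s; Δx = 36·1 + ½·-11·1² = 30.5 m; v ends 25 m/s.
x(14) = 1 + Σ Δx = 12.5 m.

12.5 m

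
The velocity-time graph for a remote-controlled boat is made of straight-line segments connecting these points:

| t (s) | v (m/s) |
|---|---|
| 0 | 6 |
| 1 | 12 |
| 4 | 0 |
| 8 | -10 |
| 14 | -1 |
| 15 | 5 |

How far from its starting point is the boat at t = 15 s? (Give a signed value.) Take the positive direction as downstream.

-24 m

Displacement is the signed area under the v-t curve.
0–1 s: ½(6 + 12)(1) = 9 m
1–4 s: ½(12 + 0)(3) = 18 m
4–8 s: ½(0 + -10)(4) = -20 m
8–14 s: ½(-10 + -1)(6) = -33 m
14–15 s: ½(-1 + 5)(1) = 2 m
Net displacement = -24 m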